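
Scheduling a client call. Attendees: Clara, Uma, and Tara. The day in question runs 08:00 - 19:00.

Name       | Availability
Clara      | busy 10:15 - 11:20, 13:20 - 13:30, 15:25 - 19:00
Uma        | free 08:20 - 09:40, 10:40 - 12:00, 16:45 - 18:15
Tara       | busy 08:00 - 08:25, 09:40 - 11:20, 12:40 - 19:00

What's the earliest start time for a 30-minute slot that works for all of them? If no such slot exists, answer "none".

Clara free: 08:00-10:15, 11:20-13:20, 13:30-15:25 (invert busy blocks within the working day).
Uma free: 08:20-09:40, 10:40-12:00, 16:45-18:15.
Tara free: 08:25-09:40, 11:20-12:40 (invert busy blocks within the working day).
Clara ∩ Uma: 08:20-09:40, 11:20-12:00.
Clara ∩ Uma ∩ Tara: 08:25-09:40, 11:20-12:00.
The first common window of at least 30 minutes is 08:25-09:40, so the earliest start is 08:25.

08:25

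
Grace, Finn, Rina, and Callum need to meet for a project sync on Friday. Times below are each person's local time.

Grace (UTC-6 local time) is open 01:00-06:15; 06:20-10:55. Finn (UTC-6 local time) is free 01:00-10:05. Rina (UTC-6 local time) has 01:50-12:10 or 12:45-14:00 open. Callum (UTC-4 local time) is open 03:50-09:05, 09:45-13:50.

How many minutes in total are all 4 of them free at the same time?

450

Grace in UTC: 07:00-12:15, 12:20-16:55 (add 6h to convert from UTC-6).
Finn in UTC: 07:00-16:05 (add 6h to convert from UTC-6).
Rina in UTC: 07:50-18:10, 18:45-20:00 (add 6h to convert from UTC-6).
Callum in UTC: 07:50-13:05, 13:45-17:50 (add 4h to convert from UTC-4).
Grace ∩ Finn: 07:00-12:15, 12:20-16:05.
Grace ∩ Finn ∩ Rina: 07:50-12:15, 12:20-16:05.
Grace ∩ Finn ∩ Rina ∩ Callum: 07:50-12:15, 12:20-13:05, 13:45-16:05.
Those are the intersection windows.
Summing the common windows: 265 + 45 + 140 = 450 minutes.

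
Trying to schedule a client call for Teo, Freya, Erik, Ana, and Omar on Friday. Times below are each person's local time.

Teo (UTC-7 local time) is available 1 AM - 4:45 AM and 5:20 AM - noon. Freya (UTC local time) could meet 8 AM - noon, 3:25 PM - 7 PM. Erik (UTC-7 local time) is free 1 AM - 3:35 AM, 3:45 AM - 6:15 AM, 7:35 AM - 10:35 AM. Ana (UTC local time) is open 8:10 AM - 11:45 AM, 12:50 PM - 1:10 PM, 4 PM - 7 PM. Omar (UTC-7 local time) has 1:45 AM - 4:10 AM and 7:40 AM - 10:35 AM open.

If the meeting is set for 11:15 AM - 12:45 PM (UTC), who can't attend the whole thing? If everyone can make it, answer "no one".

Ana, Freya, Omar, Teo

Teo in UTC: 08:00-11:45, 12:20-19:00 (add 7h to convert from UTC-7).
Freya in UTC: 08:00-12:00, 15:25-19:00.
Erik in UTC: 08:00-10:35, 10:45-13:15, 14:35-17:35 (add 7h to convert from UTC-7).
Ana in UTC: 08:10-11:45, 12:50-13:10, 16:00-19:00.
Omar in UTC: 08:45-11:10, 14:40-17:35 (add 7h to convert from UTC-7).
Teo: not fully free for 11:15-12:45. Freya: not fully free for 11:15-12:45. Erik: free for 11:15-12:45. Ana: not fully free for 11:15-12:45. Omar: not fully free for 11:15-12:45.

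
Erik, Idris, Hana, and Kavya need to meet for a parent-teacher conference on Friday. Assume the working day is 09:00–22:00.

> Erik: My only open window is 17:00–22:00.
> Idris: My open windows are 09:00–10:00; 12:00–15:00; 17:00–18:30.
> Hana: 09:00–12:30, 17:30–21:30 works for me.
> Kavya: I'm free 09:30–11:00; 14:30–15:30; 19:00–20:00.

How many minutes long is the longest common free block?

0

Erik ∩ Idris: 17:00-18:30.
Erik ∩ Idris ∩ Hana: 17:30-18:30.
Erik ∩ Idris ∩ Hana ∩ Kavya: ∅.
There is no time when everyone is free.
No common window exists, so the longest block is 0 minutes.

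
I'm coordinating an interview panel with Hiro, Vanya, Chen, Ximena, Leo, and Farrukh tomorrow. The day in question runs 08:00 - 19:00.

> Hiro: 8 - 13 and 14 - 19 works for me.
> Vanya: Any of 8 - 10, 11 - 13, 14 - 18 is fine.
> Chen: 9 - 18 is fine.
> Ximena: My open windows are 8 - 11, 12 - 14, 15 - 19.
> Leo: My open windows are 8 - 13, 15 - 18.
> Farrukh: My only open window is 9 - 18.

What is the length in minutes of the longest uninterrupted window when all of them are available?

Hiro ∩ Vanya: 08:00-10:00, 11:00-13:00, 14:00-18:00.
Hiro ∩ Vanya ∩ Chen: 09:00-10:00, 11:00-13:00, 14:00-18:00.
Hiro ∩ Vanya ∩ Chen ∩ Ximena: 09:00-10:00, 12:00-13:00, 15:00-18:00.
Hiro ∩ Vanya ∩ Chen ∩ Ximena ∩ Leo: 09:00-10:00, 12:00-13:00, 15:00-18:00.
Hiro ∩ Vanya ∩ Chen ∩ Ximena ∩ Leo ∩ Farrukh: 09:00-10:00, 12:00-13:00, 15:00-18:00.
So the common availability across everyone is 09:00-10:00, 12:00-13:00, 15:00-18:00.
The longest is 15:00-18:00 at 180 minutes.

180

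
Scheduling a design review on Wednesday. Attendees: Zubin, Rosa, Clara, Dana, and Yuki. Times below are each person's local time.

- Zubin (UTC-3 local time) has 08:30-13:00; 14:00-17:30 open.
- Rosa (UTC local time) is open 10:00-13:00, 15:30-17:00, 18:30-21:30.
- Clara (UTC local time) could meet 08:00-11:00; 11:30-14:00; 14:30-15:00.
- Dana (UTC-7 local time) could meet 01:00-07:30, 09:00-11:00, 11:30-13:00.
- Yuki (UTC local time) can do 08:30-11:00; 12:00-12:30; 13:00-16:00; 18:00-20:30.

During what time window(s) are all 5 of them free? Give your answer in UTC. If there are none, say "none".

Zubin in UTC: 11:30-16:00, 17:00-20:30 (add 3h to convert from UTC-3).
Rosa in UTC: 10:00-13:00, 15:30-17:00, 18:30-21:30.
Clara in UTC: 08:00-11:00, 11:30-14:00, 14:30-15:00.
Dana in UTC: 08:00-14:30, 16:00-18:00, 18:30-20:00 (add 7h to convert from UTC-7).
Yuki in UTC: 08:30-11:00, 12:00-12:30, 13:00-16:00, 18:00-20:30.
Zubin ∩ Rosa: 11:30-13:00, 15:30-16:00, 18:30-20:30.
Zubin ∩ Rosa ∩ Clara: 11:30-13:00.
Zubin ∩ Rosa ∩ Clara ∩ Dana: 11:30-13:00.
Zubin ∩ Rosa ∩ Clara ∩ Dana ∩ Yuki: 12:00-12:30.

12:00-12:30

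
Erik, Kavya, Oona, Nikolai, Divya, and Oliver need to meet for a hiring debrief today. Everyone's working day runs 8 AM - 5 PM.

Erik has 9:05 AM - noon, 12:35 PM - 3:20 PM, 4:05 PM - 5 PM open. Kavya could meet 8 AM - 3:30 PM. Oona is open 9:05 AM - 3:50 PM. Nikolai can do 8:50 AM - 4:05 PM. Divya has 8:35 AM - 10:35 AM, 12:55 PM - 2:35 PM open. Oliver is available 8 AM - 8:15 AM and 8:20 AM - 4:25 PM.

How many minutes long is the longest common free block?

Erik ∩ Kavya: 09:05-12:00, 12:35-15:20.
Erik ∩ Kavya ∩ Oona: 09:05-12:00, 12:35-15:20.
Erik ∩ Kavya ∩ Oona ∩ Nikolai: 09:05-12:00, 12:35-15:20.
Erik ∩ Kavya ∩ Oona ∩ Nikolai ∩ Divya: 09:05-10:35, 12:55-14:35.
Erik ∩ Kavya ∩ Oona ∩ Nikolai ∩ Divya ∩ Oliver: 09:05-10:35, 12:55-14:35.
The longest is 12:55-14:35 at 100 minutes.

100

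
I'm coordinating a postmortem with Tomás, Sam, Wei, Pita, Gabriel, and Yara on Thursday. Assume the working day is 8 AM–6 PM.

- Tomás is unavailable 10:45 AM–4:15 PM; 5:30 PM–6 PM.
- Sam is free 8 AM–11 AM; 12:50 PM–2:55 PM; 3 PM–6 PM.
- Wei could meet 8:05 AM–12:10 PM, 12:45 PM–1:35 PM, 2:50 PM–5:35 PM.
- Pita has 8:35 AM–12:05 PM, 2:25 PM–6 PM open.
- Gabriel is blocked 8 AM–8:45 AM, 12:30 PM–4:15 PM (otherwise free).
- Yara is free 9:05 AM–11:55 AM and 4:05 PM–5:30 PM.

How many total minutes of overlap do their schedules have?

Tomás free: 08:00-10:45, 16:15-17:30 (invert busy blocks within the working day).
Sam free: 08:00-11:00, 12:50-14:55, 15:00-18:00.
Wei free: 08:05-12:10, 12:45-13:35, 14:50-17:35.
Pita free: 08:35-12:05, 14:25-18:00.
Gabriel free: 08:45-12:30, 16:15-18:00 (invert busy blocks within the working day).
Yara free: 09:05-11:55, 16:05-17:30.
Tomás ∩ Sam: 08:00-10:45, 16:15-17:30.
Tomás ∩ Sam ∩ Wei: 08:05-10:45, 16:15-17:30.
Tomás ∩ Sam ∩ Wei ∩ Pita: 08:35-10:45, 16:15-17:30.
Tomás ∩ Sam ∩ Wei ∩ Pita ∩ Gabriel: 08:45-10:45, 16:15-17:30.
Tomás ∩ Sam ∩ Wei ∩ Pita ∩ Gabriel ∩ Yara: 09:05-10:45, 16:15-17:30.
Summing the common windows: 100 + 75 = 175 minutes.

175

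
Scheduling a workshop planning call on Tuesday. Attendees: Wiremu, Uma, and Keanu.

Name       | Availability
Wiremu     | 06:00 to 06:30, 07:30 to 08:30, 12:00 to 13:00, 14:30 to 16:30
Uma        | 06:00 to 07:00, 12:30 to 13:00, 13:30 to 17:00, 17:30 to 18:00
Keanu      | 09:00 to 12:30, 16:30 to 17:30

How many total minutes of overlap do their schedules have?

0

Wiremu ∩ Uma: 06:00-06:30, 12:30-13:00, 14:30-16:30.
Wiremu ∩ Uma ∩ Keanu: ∅.
There is no time when everyone is free.
There is no common window, so the total is 0 minutes.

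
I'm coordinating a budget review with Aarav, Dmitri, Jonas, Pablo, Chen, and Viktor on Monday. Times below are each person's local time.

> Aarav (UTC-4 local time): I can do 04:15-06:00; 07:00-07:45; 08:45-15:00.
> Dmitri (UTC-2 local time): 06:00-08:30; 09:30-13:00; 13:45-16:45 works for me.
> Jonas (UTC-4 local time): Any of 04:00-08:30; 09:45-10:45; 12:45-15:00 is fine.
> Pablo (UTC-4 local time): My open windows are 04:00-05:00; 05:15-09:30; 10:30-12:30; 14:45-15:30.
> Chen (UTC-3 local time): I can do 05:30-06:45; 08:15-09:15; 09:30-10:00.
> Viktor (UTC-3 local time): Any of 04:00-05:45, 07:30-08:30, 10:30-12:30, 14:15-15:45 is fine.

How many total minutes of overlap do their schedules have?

Aarav in UTC: 08:15-10:00, 11:00-11:45, 12:45-19:00 (add 4h to convert from UTC-4).
Dmitri in UTC: 08:00-10:30, 11:30-15:00, 15:45-18:45 (add 2h to convert from UTC-2).
Jonas in UTC: 08:00-12:30, 13:45-14:45, 16:45-19:00 (add 4h to convert from UTC-4).
Pablo in UTC: 08:00-09:00, 09:15-13:30, 14:30-16:30, 18:45-19:30 (add 4h to convert from UTC-4).
Chen in UTC: 08:30-09:45, 11:15-12:15, 12:30-13:00 (add 3h to convert from UTC-3).
Viktor in UTC: 07:00-08:45, 10:30-11:30, 13:30-15:30, 17:15-18:45 (add 3h to convert from UTC-3).
Aarav ∩ Dmitri: 08:15-10:00, 11:30-11:45, 12:45-15:00, 15:45-18:45.
Aarav ∩ Dmitri ∩ Jonas: 08:15-10:00, 11:30-11:45, 13:45-14:45, 16:45-18:45.
Aarav ∩ Dmitri ∩ Jonas ∩ Pablo: 08:15-09:00, 09:15-10:00, 11:30-11:45, 14:30-14:45.
Aarav ∩ Dmitri ∩ Jonas ∩ Pablo ∩ Chen: 08:30-09:00, 09:15-09:45, 11:30-11:45.
Aarav ∩ Dmitri ∩ Jonas ∩ Pablo ∩ Chen ∩ Viktor: 08:30-08:45.
That's a single block of 15 minutes.

15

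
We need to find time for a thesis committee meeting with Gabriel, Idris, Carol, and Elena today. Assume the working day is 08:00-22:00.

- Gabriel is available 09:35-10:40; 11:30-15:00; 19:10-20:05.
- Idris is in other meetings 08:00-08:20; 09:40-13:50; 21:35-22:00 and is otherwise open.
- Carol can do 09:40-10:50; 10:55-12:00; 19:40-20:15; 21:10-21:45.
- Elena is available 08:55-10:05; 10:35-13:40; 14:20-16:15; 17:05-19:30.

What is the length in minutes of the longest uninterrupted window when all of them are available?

Gabriel free: 09:35-10:40, 11:30-15:00, 19:10-20:05.
Idris free: 08:20-09:40, 13:50-21:35 (invert busy blocks within the working day).
Carol free: 09:40-10:50, 10:55-12:00, 19:40-20:15, 21:10-21:45.
Elena free: 08:55-10:05, 10:35-13:40, 14:20-16:15, 17:05-19:30.
Gabriel ∩ Idris: 09:35-09:40, 13:50-15:00, 19:10-20:05.
Gabriel ∩ Idris ∩ Carol: 19:40-20:05.
Gabriel ∩ Idris ∩ Carol ∩ Elena: ∅.
There is no time when everyone is free.
No common window exists, so the longest block is 0 minutes.

0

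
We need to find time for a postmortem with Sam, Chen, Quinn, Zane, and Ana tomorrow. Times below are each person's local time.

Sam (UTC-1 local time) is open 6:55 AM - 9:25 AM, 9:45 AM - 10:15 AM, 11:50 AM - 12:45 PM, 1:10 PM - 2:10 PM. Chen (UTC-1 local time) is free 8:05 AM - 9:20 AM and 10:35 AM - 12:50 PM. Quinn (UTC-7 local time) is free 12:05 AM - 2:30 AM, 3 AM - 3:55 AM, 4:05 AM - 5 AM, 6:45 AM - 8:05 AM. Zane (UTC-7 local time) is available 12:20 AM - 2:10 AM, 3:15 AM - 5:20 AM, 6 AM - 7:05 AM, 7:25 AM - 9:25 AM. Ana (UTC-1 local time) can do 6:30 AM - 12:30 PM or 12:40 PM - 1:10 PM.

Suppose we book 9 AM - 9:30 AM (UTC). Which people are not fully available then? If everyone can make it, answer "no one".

Chen, Zane

Sam in UTC: 07:55-10:25, 10:45-11:15, 12:50-13:45, 14:10-15:10 (add 1h to convert from UTC-1).
Chen in UTC: 09:05-10:20, 11:35-13:50 (add 1h to convert from UTC-1).
Quinn in UTC: 07:05-09:30, 10:00-10:55, 11:05-12:00, 13:45-15:05 (add 7h to convert from UTC-7).
Zane in UTC: 07:20-09:10, 10:15-12:20, 13:00-14:05, 14:25-16:25 (add 7h to convert from UTC-7).
Ana in UTC: 07:30-13:30, 13:40-14:10 (add 1h to convert from UTC-1).
Sam: free for 09:00-09:30. Chen: not fully free for 09:00-09:30. Quinn: free for 09:00-09:30. Zane: not fully free for 09:00-09:30. Ana: free for 09:00-09:30.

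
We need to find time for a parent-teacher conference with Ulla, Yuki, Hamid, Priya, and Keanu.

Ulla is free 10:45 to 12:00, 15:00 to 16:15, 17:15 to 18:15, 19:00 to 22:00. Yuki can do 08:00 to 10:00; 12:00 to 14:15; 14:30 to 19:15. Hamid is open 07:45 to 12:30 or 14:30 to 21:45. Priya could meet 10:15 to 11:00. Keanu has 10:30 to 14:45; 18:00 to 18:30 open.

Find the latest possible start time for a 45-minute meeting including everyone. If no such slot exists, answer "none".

Ulla ∩ Yuki: 15:00-16:15, 17:15-18:15, 19:00-19:15.
Ulla ∩ Yuki ∩ Hamid: 15:00-16:15, 17:15-18:15, 19:00-19:15.
Ulla ∩ Yuki ∩ Hamid ∩ Priya: ∅.
Ulla ∩ Yuki ∩ Hamid ∩ Priya ∩ Keanu: ∅.
There is no time when everyone is free.
No common window is at least 45 minutes long.

none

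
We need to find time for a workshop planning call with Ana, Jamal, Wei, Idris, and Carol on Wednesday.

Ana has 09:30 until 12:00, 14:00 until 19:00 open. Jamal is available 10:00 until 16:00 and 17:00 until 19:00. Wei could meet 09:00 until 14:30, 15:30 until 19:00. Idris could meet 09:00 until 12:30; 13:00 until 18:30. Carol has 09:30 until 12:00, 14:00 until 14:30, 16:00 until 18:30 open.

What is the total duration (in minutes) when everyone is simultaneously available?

Ana ∩ Jamal: 10:00-12:00, 14:00-16:00, 17:00-19:00.
Ana ∩ Jamal ∩ Wei: 10:00-12:00, 14:00-14:30, 15:30-16:00, 17:00-19:00.
Ana ∩ Jamal ∩ Wei ∩ Idris: 10:00-12:00, 14:00-14:30, 15:30-16:00, 17:00-18:30.
Ana ∩ Jamal ∩ Wei ∩ Idris ∩ Carol: 10:00-12:00, 14:00-14:30, 17:00-18:30.
So the common availability across everyone is 10:00-12:00, 14:00-14:30, 17:00-18:30.
Summing the common windows: 120 + 30 + 90 = 240 minutes.

240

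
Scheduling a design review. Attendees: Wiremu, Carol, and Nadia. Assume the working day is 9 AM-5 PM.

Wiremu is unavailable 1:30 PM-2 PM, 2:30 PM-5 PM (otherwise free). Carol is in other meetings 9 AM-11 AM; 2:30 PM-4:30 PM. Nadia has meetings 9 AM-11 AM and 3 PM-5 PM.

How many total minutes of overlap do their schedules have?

180

Wiremu free: 09:00-13:30, 14:00-14:30 (invert busy blocks within the working day).
Carol free: 11:00-14:30, 16:30-17:00 (invert busy blocks within the working day).
Nadia free: 11:00-15:00 (invert busy blocks within the working day).
Wiremu ∩ Carol: 11:00-13:30, 14:00-14:30.
Wiremu ∩ Carol ∩ Nadia: 11:00-13:30, 14:00-14:30.
Summing the common windows: 150 + 30 = 180 minutes.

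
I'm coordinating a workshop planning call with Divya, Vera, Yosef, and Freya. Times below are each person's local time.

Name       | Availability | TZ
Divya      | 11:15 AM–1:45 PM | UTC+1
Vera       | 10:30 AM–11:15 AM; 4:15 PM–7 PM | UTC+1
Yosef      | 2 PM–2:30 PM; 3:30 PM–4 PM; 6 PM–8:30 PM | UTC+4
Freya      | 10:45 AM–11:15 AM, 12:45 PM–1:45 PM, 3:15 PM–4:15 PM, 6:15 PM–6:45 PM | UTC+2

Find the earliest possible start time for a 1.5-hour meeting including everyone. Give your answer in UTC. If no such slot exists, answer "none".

Divya in UTC: 10:15-12:45 (subtract 1h to convert from UTC+1).
Vera in UTC: 09:30-10:15, 15:15-18:00 (subtract 1h to convert from UTC+1).
Yosef in UTC: 10:00-10:30, 11:30-12:00, 14:00-16:30 (subtract 4h to convert from UTC+4).
Freya in UTC: 08:45-09:15, 10:45-11:45, 13:15-14:15, 16:15-16:45 (subtract 2h to convert from UTC+2).
Divya ∩ Vera: ∅.
Divya ∩ Vera ∩ Yosef: ∅.
Divya ∩ Vera ∩ Yosef ∩ Freya: ∅.
There is no time when everyone is free.
No common window is at least 90 minutes long.

none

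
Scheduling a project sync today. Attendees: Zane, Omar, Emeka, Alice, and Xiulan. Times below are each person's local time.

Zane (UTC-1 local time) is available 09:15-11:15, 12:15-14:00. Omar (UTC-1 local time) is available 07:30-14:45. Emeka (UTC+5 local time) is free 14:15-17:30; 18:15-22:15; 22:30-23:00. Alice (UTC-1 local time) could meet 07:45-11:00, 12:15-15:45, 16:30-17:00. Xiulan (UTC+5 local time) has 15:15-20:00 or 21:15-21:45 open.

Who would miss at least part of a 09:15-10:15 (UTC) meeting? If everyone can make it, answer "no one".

Zane in UTC: 10:15-12:15, 13:15-15:00 (add 1h to convert from UTC-1).
Omar in UTC: 08:30-15:45 (add 1h to convert from UTC-1).
Emeka in UTC: 09:15-12:30, 13:15-17:15, 17:30-18:00 (subtract 5h to convert from UTC+5).
Alice in UTC: 08:45-12:00, 13:15-16:45, 17:30-18:00 (add 1h to convert from UTC-1).
Xiulan in UTC: 10:15-15:00, 16:15-16:45 (subtract 5h to convert from UTC+5).
Zane: not fully free for 09:15-10:15. Omar: free for 09:15-10:15. Emeka: free for 09:15-10:15. Alice: free for 09:15-10:15. Xiulan: not fully free for 09:15-10:15.

Xiulan, Zane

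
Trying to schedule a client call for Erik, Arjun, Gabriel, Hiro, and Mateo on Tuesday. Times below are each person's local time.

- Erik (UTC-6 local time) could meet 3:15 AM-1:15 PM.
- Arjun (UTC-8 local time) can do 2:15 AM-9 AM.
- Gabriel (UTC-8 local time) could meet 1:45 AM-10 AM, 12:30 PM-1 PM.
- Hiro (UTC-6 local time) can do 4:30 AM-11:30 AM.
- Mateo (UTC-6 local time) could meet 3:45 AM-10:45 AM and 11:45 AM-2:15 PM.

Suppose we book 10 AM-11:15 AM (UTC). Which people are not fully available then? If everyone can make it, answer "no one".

Arjun, Hiro

Erik in UTC: 09:15-19:15 (add 6h to convert from UTC-6).
Arjun in UTC: 10:15-17:00 (add 8h to convert from UTC-8).
Gabriel in UTC: 09:45-18:00, 20:30-21:00 (add 8h to convert from UTC-8).
Hiro in UTC: 10:30-17:30 (add 6h to convert from UTC-6).
Mateo in UTC: 09:45-16:45, 17:45-20:15 (add 6h to convert from UTC-6).
Erik: free for 10:00-11:15. Arjun: not fully free for 10:00-11:15. Gabriel: free for 10:00-11:15. Hiro: not fully free for 10:00-11:15. Mateo: free for 10:00-11:15.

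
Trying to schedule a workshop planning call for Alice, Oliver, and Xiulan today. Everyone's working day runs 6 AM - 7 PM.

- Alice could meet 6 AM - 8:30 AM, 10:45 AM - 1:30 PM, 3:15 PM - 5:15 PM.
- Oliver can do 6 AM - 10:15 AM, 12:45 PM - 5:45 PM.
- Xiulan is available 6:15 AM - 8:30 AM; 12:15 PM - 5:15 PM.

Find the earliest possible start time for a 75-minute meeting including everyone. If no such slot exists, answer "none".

06:15

Alice ∩ Oliver: 06:00-08:30, 12:45-13:30, 15:15-17:15.
Alice ∩ Oliver ∩ Xiulan: 06:15-08:30, 12:45-13:30, 15:15-17:15.
The first common window of at least 75 minutes is 06:15-08:30, so the earliest start is 06:15.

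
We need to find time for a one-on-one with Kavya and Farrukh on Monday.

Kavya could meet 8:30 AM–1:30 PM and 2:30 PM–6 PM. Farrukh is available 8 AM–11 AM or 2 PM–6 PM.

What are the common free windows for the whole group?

08:30-11:00, 14:30-18:00

Kavya ∩ Farrukh: 08:30-11:00, 14:30-18:00.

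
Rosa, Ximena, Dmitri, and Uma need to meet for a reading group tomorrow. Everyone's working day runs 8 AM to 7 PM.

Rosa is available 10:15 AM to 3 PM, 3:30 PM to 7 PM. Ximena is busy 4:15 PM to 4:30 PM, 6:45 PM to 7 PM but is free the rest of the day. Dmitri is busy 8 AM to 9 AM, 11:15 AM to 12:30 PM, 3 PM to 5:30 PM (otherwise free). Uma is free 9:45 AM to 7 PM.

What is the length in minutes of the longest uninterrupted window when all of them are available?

150

Rosa free: 10:15-15:00, 15:30-19:00.
Ximena free: 08:00-16:15, 16:30-18:45 (invert busy blocks within the working day).
Dmitri free: 09:00-11:15, 12:30-15:00, 17:30-19:00 (invert busy blocks within the working day).
Uma free: 09:45-19:00.
Rosa ∩ Ximena: 10:15-15:00, 15:30-16:15, 16:30-18:45.
Rosa ∩ Ximena ∩ Dmitri: 10:15-11:15, 12:30-15:00, 17:30-18:45.
Rosa ∩ Ximena ∩ Dmitri ∩ Uma: 10:15-11:15, 12:30-15:00, 17:30-18:45.
The longest is 12:30-15:00 at 150 minutes.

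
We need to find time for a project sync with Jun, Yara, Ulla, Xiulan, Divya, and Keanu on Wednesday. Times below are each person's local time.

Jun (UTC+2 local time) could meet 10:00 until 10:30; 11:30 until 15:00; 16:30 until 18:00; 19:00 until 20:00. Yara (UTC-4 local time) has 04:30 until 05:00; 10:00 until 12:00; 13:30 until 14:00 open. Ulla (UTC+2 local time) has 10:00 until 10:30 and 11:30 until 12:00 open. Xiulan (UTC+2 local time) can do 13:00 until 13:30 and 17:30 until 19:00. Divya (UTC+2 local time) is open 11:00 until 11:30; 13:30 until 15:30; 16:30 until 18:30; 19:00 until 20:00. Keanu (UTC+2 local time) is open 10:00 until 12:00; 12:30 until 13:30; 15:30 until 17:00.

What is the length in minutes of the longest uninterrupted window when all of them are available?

Jun in UTC: 08:00-08:30, 09:30-13:00, 14:30-16:00, 17:00-18:00 (subtract 2h to convert from UTC+2).
Yara in UTC: 08:30-09:00, 14:00-16:00, 17:30-18:00 (add 4h to convert from UTC-4).
Ulla in UTC: 08:00-08:30, 09:30-10:00 (subtract 2h to convert from UTC+2).
Xiulan in UTC: 11:00-11:30, 15:30-17:00 (subtract 2h to convert from UTC+2).
Divya in UTC: 09:00-09:30, 11:30-13:30, 14:30-16:30, 17:00-18:00 (subtract 2h to convert from UTC+2).
Keanu in UTC: 08:00-10:00, 10:30-11:30, 13:30-15:00 (subtract 2h to convert from UTC+2).
Jun ∩ Yara: 14:30-16:00, 17:30-18:00.
Jun ∩ Yara ∩ Ulla: ∅.
Jun ∩ Yara ∩ Ulla ∩ Xiulan: ∅.
Jun ∩ Yara ∩ Ulla ∩ Xiulan ∩ Divya: ∅.
Jun ∩ Yara ∩ Ulla ∩ Xiulan ∩ Divya ∩ Keanu: ∅.
There is no time when everyone is free.
No common window exists, so the longest block is 0 minutes.

0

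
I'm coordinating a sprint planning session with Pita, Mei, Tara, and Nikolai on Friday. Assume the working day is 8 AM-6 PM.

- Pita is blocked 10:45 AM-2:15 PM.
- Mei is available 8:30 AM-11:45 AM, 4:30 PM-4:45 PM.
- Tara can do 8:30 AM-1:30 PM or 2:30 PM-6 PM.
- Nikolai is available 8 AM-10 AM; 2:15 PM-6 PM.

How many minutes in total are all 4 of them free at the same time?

105

Pita free: 08:00-10:45, 14:15-18:00 (invert busy blocks within the working day).
Mei free: 08:30-11:45, 16:30-16:45.
Tara free: 08:30-13:30, 14:30-18:00.
Nikolai free: 08:00-10:00, 14:15-18:00.
Pita ∩ Mei: 08:30-10:45, 16:30-16:45.
Pita ∩ Mei ∩ Tara: 08:30-10:45, 16:30-16:45.
Pita ∩ Mei ∩ Tara ∩ Nikolai: 08:30-10:00, 16:30-16:45.
So the common availability across everyone is 08:30-10:00, 16:30-16:45.
Summing the common windows: 90 + 15 = 105 minutes.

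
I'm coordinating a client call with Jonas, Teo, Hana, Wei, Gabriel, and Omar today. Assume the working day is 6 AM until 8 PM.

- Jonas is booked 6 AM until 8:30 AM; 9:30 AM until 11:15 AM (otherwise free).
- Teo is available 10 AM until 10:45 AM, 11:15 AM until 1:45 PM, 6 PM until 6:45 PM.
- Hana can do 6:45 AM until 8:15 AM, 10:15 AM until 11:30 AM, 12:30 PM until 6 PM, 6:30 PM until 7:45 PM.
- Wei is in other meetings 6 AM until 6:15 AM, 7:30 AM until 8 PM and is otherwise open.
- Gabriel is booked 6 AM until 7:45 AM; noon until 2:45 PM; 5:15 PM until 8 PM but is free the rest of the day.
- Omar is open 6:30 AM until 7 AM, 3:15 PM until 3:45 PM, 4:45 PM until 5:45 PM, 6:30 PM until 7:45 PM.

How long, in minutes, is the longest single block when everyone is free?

0

Jonas free: 08:30-09:30, 11:15-20:00 (invert busy blocks within the working day).
Teo free: 10:00-10:45, 11:15-13:45, 18:00-18:45.
Hana free: 06:45-08:15, 10:15-11:30, 12:30-18:00, 18:30-19:45.
Wei free: 06:15-07:30 (invert busy blocks within the working day).
Gabriel free: 07:45-12:00, 14:45-17:15 (invert busy blocks within the working day).
Omar free: 06:30-07:00, 15:15-15:45, 16:45-17:45, 18:30-19:45.
Jonas ∩ Teo: 11:15-13:45, 18:00-18:45.
Jonas ∩ Teo ∩ Hana: 11:15-11:30, 12:30-13:45, 18:30-18:45.
Jonas ∩ Teo ∩ Hana ∩ Wei: ∅.
Jonas ∩ Teo ∩ Hana ∩ Wei ∩ Gabriel: ∅.
Jonas ∩ Teo ∩ Hana ∩ Wei ∩ Gabriel ∩ Omar: ∅.
There is no time when everyone is free.
No common window exists, so the longest block is 0 minutes.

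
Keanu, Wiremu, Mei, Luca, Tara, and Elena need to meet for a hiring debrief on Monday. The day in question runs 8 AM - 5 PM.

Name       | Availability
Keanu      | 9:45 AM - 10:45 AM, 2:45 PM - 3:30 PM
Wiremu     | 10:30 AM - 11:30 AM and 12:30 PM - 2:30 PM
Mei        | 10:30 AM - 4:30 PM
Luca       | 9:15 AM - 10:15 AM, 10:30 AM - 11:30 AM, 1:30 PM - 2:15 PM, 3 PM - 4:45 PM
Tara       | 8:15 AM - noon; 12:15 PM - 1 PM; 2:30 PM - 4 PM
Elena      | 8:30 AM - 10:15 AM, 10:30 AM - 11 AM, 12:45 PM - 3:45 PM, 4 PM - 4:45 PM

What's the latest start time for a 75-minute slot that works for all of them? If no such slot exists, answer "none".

Keanu ∩ Wiremu: 10:30-10:45.
Keanu ∩ Wiremu ∩ Mei: 10:30-10:45.
Keanu ∩ Wiremu ∩ Mei ∩ Luca: 10:30-10:45.
Keanu ∩ Wiremu ∩ Mei ∩ Luca ∩ Tara: 10:30-10:45.
Keanu ∩ Wiremu ∩ Mei ∩ Luca ∩ Tara ∩ Elena: 10:30-10:45.
No common window is at least 75 minutes long.

none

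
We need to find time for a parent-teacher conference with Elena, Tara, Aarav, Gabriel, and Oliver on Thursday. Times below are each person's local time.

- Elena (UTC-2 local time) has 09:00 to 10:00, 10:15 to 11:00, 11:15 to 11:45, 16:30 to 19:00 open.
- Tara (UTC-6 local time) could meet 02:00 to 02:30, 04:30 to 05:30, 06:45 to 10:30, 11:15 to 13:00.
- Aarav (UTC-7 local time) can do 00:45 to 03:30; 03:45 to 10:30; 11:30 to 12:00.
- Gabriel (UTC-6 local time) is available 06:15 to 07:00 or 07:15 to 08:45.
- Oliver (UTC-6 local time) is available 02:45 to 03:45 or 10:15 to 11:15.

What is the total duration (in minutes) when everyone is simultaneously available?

0

Elena in UTC: 11:00-12:00, 12:15-13:00, 13:15-13:45, 18:30-21:00 (add 2h to convert from UTC-2).
Tara in UTC: 08:00-08:30, 10:30-11:30, 12:45-16:30, 17:15-19:00 (add 6h to convert from UTC-6).
Aarav in UTC: 07:45-10:30, 10:45-17:30, 18:30-19:00 (add 7h to convert from UTC-7).
Gabriel in UTC: 12:15-13:00, 13:15-14:45 (add 6h to convert from UTC-6).
Oliver in UTC: 08:45-09:45, 16:15-17:15 (add 6h to convert from UTC-6).
Elena ∩ Tara: 11:00-11:30, 12:45-13:00, 13:15-13:45, 18:30-19:00.
Elena ∩ Tara ∩ Aarav: 11:00-11:30, 12:45-13:00, 13:15-13:45, 18:30-19:00.
Elena ∩ Tara ∩ Aarav ∩ Gabriel: 12:45-13:00, 13:15-13:45.
Elena ∩ Tara ∩ Aarav ∩ Gabriel ∩ Oliver: ∅.
There is no time when everyone is free.
There is no common window, so the total is 0 minutes.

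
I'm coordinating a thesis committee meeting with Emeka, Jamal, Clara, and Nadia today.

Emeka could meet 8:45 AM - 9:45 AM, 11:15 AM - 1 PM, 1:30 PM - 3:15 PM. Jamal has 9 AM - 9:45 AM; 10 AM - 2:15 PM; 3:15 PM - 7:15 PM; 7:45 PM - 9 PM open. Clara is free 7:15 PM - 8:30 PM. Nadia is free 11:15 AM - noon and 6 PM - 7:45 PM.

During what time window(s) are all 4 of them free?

none

Emeka ∩ Jamal: 09:00-09:45, 11:15-13:00, 13:30-14:15.
Emeka ∩ Jamal ∩ Clara: ∅.
Emeka ∩ Jamal ∩ Clara ∩ Nadia: ∅.
There is no time when everyone is free.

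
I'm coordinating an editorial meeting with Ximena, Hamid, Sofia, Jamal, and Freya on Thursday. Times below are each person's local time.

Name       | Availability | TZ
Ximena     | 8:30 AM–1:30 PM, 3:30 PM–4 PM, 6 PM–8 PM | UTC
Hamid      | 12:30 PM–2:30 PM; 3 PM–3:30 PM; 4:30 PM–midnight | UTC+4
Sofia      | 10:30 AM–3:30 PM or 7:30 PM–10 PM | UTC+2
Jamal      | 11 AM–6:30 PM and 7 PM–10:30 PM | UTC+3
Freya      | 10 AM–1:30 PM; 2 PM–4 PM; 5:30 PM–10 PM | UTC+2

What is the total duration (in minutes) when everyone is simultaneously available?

Ximena in UTC: 08:30-13:30, 15:30-16:00, 18:00-20:00.
Hamid in UTC: 08:30-10:30, 11:00-11:30, 12:30-20:00 (subtract 4h to convert from UTC+4).
Sofia in UTC: 08:30-13:30, 17:30-20:00 (subtract 2h to convert from UTC+2).
Jamal in UTC: 08:00-15:30, 16:00-19:30 (subtract 3h to convert from UTC+3).
Freya in UTC: 08:00-11:30, 12:00-14:00, 15:30-20:00 (subtract 2h to convert from UTC+2).
Ximena ∩ Hamid: 08:30-10:30, 11:00-11:30, 12:30-13:30, 15:30-16:00, 18:00-20:00.
Ximena ∩ Hamid ∩ Sofia: 08:30-10:30, 11:00-11:30, 12:30-13:30, 18:00-20:00.
Ximena ∩ Hamid ∩ Sofia ∩ Jamal: 08:30-10:30, 11:00-11:30, 12:30-13:30, 18:00-19:30.
Ximena ∩ Hamid ∩ Sofia ∩ Jamal ∩ Freya: 08:30-10:30, 11:00-11:30, 12:30-13:30, 18:00-19:30.
Summing the common windows: 120 + 30 + 60 + 90 = 300 minutes.

300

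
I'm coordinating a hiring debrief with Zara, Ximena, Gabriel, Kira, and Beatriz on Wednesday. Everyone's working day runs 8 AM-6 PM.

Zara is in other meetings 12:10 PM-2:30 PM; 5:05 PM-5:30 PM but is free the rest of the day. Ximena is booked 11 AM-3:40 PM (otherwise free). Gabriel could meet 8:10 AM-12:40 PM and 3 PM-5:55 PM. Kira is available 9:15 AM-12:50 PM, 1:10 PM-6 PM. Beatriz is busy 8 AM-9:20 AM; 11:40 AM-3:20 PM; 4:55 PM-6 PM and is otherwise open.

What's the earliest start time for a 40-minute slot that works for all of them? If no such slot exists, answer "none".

Zara free: 08:00-12:10, 14:30-17:05, 17:30-18:00 (invert busy blocks within the working day).
Ximena free: 08:00-11:00, 15:40-18:00 (invert busy blocks within the working day).
Gabriel free: 08:10-12:40, 15:00-17:55.
Kira free: 09:15-12:50, 13:10-18:00.
Beatriz free: 09:20-11:40, 15:20-16:55 (invert busy blocks within the working day).
Zara ∩ Ximena: 08:00-11:00, 15:40-17:05, 17:30-18:00.
Zara ∩ Ximena ∩ Gabriel: 08:10-11:00, 15:40-17:05, 17:30-17:55.
Zara ∩ Ximena ∩ Gabriel ∩ Kira: 09:15-11:00, 15:40-17:05, 17:30-17:55.
Zara ∩ Ximena ∩ Gabriel ∩ Kira ∩ Beatriz: 09:20-11:00, 15:40-16:55.
The first common window of at least 40 minutes is 09:20-11:00, so the earliest start is 09:20.

09:20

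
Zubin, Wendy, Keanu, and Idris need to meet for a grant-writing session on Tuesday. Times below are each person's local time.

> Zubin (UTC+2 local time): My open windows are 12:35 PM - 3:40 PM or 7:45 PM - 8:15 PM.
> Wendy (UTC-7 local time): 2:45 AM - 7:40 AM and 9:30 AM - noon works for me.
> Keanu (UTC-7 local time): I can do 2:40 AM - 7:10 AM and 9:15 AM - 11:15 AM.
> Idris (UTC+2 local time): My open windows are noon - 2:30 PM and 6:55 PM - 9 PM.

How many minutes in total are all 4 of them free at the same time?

Zubin in UTC: 10:35-13:40, 17:45-18:15 (subtract 2h to convert from UTC+2).
Wendy in UTC: 09:45-14:40, 16:30-19:00 (add 7h to convert from UTC-7).
Keanu in UTC: 09:40-14:10, 16:15-18:15 (add 7h to convert from UTC-7).
Idris in UTC: 10:00-12:30, 16:55-19:00 (subtract 2h to convert from UTC+2).
Zubin ∩ Wendy: 10:35-13:40, 17:45-18:15.
Zubin ∩ Wendy ∩ Keanu: 10:35-13:40, 17:45-18:15.
Zubin ∩ Wendy ∩ Keanu ∩ Idris: 10:35-12:30, 17:45-18:15.
So the common availability across everyone is 10:35-12:30, 17:45-18:15.
Summing the common windows: 115 + 30 = 145 minutes.

145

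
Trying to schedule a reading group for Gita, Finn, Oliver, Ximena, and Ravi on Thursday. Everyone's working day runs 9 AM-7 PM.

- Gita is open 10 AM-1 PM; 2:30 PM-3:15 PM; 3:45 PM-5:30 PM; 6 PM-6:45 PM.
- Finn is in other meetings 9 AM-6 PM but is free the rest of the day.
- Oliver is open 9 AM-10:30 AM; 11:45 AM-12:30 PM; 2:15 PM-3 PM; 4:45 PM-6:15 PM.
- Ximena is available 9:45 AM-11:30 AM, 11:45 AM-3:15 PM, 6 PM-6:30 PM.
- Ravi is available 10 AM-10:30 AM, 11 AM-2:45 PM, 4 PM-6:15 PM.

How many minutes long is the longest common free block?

15

Gita free: 10:00-13:00, 14:30-15:15, 15:45-17:30, 18:00-18:45.
Finn free: 18:00-19:00 (invert busy blocks within the working day).
Oliver free: 09:00-10:30, 11:45-12:30, 14:15-15:00, 16:45-18:15.
Ximena free: 09:45-11:30, 11:45-15:15, 18:00-18:30.
Ravi free: 10:00-10:30, 11:00-14:45, 16:00-18:15.
Gita ∩ Finn: 18:00-18:45.
Gita ∩ Finn ∩ Oliver: 18:00-18:15.
Gita ∩ Finn ∩ Oliver ∩ Ximena: 18:00-18:15.
Gita ∩ Finn ∩ Oliver ∩ Ximena ∩ Ravi: 18:00-18:15.
The longest is 18:00-18:15 at 15 minutes.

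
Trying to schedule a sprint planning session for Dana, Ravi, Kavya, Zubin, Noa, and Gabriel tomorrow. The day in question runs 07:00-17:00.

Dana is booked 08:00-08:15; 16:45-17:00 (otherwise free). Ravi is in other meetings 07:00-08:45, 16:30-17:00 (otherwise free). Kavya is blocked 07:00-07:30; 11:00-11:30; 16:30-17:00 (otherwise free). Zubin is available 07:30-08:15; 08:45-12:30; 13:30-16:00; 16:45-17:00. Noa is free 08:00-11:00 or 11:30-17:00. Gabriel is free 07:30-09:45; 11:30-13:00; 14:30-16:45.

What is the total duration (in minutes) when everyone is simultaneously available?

Dana free: 07:00-08:00, 08:15-16:45 (invert busy blocks within the working day).
Ravi free: 08:45-16:30 (invert busy blocks within the working day).
Kavya free: 07:30-11:00, 11:30-16:30 (invert busy blocks within the working day).
Zubin free: 07:30-08:15, 08:45-12:30, 13:30-16:00, 16:45-17:00.
Noa free: 08:00-11:00, 11:30-17:00.
Gabriel free: 07:30-09:45, 11:30-13:00, 14:30-16:45.
Dana ∩ Ravi: 08:45-16:30.
Dana ∩ Ravi ∩ Kavya: 08:45-11:00, 11:30-16:30.
Dana ∩ Ravi ∩ Kavya ∩ Zubin: 08:45-11:00, 11:30-12:30, 13:30-16:00.
Dana ∩ Ravi ∩ Kavya ∩ Zubin ∩ Noa: 08:45-11:00, 11:30-12:30, 13:30-16:00.
Dana ∩ Ravi ∩ Kavya ∩ Zubin ∩ Noa ∩ Gabriel: 08:45-09:45, 11:30-12:30, 14:30-16:00.
Those are the intersection windows.
Summing the common windows: 60 + 60 + 90 = 210 minutes.

210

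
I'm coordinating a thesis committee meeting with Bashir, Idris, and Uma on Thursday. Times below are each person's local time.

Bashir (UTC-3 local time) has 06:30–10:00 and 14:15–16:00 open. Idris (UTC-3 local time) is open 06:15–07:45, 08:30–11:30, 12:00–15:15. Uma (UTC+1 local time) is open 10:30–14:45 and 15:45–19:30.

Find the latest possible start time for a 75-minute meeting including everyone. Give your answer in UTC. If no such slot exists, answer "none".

11:45

Bashir in UTC: 09:30-13:00, 17:15-19:00 (add 3h to convert from UTC-3).
Idris in UTC: 09:15-10:45, 11:30-14:30, 15:00-18:15 (add 3h to convert from UTC-3).
Uma in UTC: 09:30-13:45, 14:45-18:30 (subtract 1h to convert from UTC+1).
Bashir ∩ Idris: 09:30-10:45, 11:30-13:00, 17:15-18:15.
Bashir ∩ Idris ∩ Uma: 09:30-10:45, 11:30-13:00, 17:15-18:15.
The last common window of at least 75 minutes is 11:30-13:00; a 75-minute meeting can start as late as 11:45 and still end by 13:00.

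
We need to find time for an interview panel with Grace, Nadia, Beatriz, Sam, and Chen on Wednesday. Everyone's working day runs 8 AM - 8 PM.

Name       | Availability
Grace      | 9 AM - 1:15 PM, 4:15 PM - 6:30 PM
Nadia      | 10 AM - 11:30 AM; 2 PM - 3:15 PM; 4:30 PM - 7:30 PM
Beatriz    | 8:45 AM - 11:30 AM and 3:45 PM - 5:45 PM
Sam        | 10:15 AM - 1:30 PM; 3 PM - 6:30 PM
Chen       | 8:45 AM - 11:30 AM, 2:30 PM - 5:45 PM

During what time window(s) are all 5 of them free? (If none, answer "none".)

10:15-11:30, 16:30-17:45

Grace ∩ Nadia: 10:00-11:30, 16:30-18:30.
Grace ∩ Nadia ∩ Beatriz: 10:00-11:30, 16:30-17:45.
Grace ∩ Nadia ∩ Beatriz ∩ Sam: 10:15-11:30, 16:30-17:45.
Grace ∩ Nadia ∩ Beatriz ∩ Sam ∩ Chen: 10:15-11:30, 16:30-17:45.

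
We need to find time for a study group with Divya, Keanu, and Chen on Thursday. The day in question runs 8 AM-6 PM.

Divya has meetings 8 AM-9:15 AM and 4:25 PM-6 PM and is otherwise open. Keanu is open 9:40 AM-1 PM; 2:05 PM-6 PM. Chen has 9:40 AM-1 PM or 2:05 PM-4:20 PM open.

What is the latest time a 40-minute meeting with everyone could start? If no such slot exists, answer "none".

15:40

Divya free: 09:15-16:25 (invert busy blocks within the working day).
Keanu free: 09:40-13:00, 14:05-18:00.
Chen free: 09:40-13:00, 14:05-16:20.
Divya ∩ Keanu: 09:40-13:00, 14:05-16:25.
Divya ∩ Keanu ∩ Chen: 09:40-13:00, 14:05-16:20.
So the common availability across everyone is 09:40-13:00, 14:05-16:20.
The last common window of at least 40 minutes is 14:05-16:20; a 40-minute meeting can start as late as 15:40 and still end by 16:20.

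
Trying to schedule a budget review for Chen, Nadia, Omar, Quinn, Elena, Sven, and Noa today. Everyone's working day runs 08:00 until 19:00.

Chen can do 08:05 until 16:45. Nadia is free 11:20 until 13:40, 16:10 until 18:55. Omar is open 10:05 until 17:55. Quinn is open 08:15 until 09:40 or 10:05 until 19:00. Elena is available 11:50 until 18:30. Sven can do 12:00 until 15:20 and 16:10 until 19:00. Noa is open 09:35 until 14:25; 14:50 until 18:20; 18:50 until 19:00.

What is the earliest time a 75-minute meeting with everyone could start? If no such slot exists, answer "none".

12:00

Chen ∩ Nadia: 11:20-13:40, 16:10-16:45.
Chen ∩ Nadia ∩ Omar: 11:20-13:40, 16:10-16:45.
Chen ∩ Nadia ∩ Omar ∩ Quinn: 11:20-13:40, 16:10-16:45.
Chen ∩ Nadia ∩ Omar ∩ Quinn ∩ Elena: 11:50-13:40, 16:10-16:45.
Chen ∩ Nadia ∩ Omar ∩ Quinn ∩ Elena ∩ Sven: 12:00-13:40, 16:10-16:45.
Chen ∩ Nadia ∩ Omar ∩ Quinn ∩ Elena ∩ Sven ∩ Noa: 12:00-13:40, 16:10-16:45.
So the common availability across everyone is 12:00-13:40, 16:10-16:45.
The first common window of at least 75 minutes is 12:00-13:40, so the earliest start is 12:00.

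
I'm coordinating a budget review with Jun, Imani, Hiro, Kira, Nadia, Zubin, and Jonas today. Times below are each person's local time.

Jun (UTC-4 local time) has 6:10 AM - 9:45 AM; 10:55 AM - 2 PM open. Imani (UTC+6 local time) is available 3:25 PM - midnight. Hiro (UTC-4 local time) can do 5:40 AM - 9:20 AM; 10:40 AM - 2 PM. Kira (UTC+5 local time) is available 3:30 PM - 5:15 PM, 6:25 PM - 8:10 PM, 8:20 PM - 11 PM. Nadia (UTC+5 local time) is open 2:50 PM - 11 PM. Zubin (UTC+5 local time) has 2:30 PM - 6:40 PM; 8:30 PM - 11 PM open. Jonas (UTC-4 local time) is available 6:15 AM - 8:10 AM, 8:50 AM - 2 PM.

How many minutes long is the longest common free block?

150

Jun in UTC: 10:10-13:45, 14:55-18:00 (add 4h to convert from UTC-4).
Imani in UTC: 09:25-18:00 (subtract 6h to convert from UTC+6).
Hiro in UTC: 09:40-13:20, 14:40-18:00 (add 4h to convert from UTC-4).
Kira in UTC: 10:30-12:15, 13:25-15:10, 15:20-18:00 (subtract 5h to convert from UTC+5).
Nadia in UTC: 09:50-18:00 (subtract 5h to convert from UTC+5).
Zubin in UTC: 09:30-13:40, 15:30-18:00 (subtract 5h to convert from UTC+5).
Jonas in UTC: 10:15-12:10, 12:50-18:00 (add 4h to convert from UTC-4).
Jun ∩ Imani: 10:10-13:45, 14:55-18:00.
Jun ∩ Imani ∩ Hiro: 10:10-13:20, 14:55-18:00.
Jun ∩ Imani ∩ Hiro ∩ Kira: 10:30-12:15, 14:55-15:10, 15:20-18:00.
Jun ∩ Imani ∩ Hiro ∩ Kira ∩ Nadia: 10:30-12:15, 14:55-15:10, 15:20-18:00.
Jun ∩ Imani ∩ Hiro ∩ Kira ∩ Nadia ∩ Zubin: 10:30-12:15, 15:30-18:00.
Jun ∩ Imani ∩ Hiro ∩ Kira ∩ Nadia ∩ Zubin ∩ Jonas: 10:30-12:10, 15:30-18:00.
The longest is 15:30-18:00 at 150 minutes.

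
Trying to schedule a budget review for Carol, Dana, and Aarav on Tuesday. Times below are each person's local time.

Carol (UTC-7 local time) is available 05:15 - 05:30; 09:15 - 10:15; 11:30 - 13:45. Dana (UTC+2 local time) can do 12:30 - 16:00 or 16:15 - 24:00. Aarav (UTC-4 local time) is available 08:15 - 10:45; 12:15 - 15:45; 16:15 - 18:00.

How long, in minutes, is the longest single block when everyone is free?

75

Carol in UTC: 12:15-12:30, 16:15-17:15, 18:30-20:45 (add 7h to convert from UTC-7).
Dana in UTC: 10:30-14:00, 14:15-22:00 (subtract 2h to convert from UTC+2).
Aarav in UTC: 12:15-14:45, 16:15-19:45, 20:15-22:00 (add 4h to convert from UTC-4).
Carol ∩ Dana: 12:15-12:30, 16:15-17:15, 18:30-20:45.
Carol ∩ Dana ∩ Aarav: 12:15-12:30, 16:15-17:15, 18:30-19:45, 20:15-20:45.
So the common availability across everyone is 12:15-12:30, 16:15-17:15, 18:30-19:45, 20:15-20:45.
The longest is 18:30-19:45 at 75 minutes.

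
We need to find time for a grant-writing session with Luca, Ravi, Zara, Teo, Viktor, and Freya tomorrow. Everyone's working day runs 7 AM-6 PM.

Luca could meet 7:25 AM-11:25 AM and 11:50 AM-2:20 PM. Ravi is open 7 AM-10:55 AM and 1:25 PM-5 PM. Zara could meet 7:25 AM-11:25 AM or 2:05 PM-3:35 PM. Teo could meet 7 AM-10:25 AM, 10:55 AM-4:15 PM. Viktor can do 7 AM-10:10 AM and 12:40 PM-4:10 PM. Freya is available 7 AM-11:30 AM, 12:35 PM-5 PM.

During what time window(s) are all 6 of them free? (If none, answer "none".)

Luca ∩ Ravi: 07:25-10:55, 13:25-14:20.
Luca ∩ Ravi ∩ Zara: 07:25-10:55, 14:05-14:20.
Luca ∩ Ravi ∩ Zara ∩ Teo: 07:25-10:25, 14:05-14:20.
Luca ∩ Ravi ∩ Zara ∩ Teo ∩ Viktor: 07:25-10:10, 14:05-14:20.
Luca ∩ Ravi ∩ Zara ∩ Teo ∩ Viktor ∩ Freya: 07:25-10:10, 14:05-14:20.
Those are the intersection windows.

07:25-10:10, 14:05-14:20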